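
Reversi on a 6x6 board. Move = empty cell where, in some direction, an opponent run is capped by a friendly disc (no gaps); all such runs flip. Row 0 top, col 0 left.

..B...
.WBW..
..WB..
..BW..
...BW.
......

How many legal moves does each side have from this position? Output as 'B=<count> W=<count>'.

Answer: B=8 W=4

Derivation:
-- B to move --
(0,0): no bracket -> illegal
(0,1): no bracket -> illegal
(0,3): flips 1 -> legal
(0,4): no bracket -> illegal
(1,0): flips 1 -> legal
(1,4): flips 1 -> legal
(2,0): flips 1 -> legal
(2,1): flips 1 -> legal
(2,4): flips 1 -> legal
(3,1): no bracket -> illegal
(3,4): flips 1 -> legal
(3,5): no bracket -> illegal
(4,2): no bracket -> illegal
(4,5): flips 1 -> legal
(5,3): no bracket -> illegal
(5,4): no bracket -> illegal
(5,5): no bracket -> illegal
B mobility = 8
-- W to move --
(0,1): no bracket -> illegal
(0,3): no bracket -> illegal
(1,4): no bracket -> illegal
(2,1): no bracket -> illegal
(2,4): flips 1 -> legal
(3,1): flips 1 -> legal
(3,4): no bracket -> illegal
(4,1): no bracket -> illegal
(4,2): flips 2 -> legal
(5,2): no bracket -> illegal
(5,3): flips 1 -> legal
(5,4): no bracket -> illegal
W mobility = 4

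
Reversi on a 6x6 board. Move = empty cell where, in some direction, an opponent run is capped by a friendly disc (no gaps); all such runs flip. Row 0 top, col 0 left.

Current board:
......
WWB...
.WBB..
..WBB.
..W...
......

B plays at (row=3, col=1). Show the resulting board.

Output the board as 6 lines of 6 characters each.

Place B at (3,1); scan 8 dirs for brackets.
Dir NW: first cell '.' (not opp) -> no flip
Dir N: opp run (2,1) (1,1), next='.' -> no flip
Dir NE: first cell 'B' (not opp) -> no flip
Dir W: first cell '.' (not opp) -> no flip
Dir E: opp run (3,2) capped by B -> flip
Dir SW: first cell '.' (not opp) -> no flip
Dir S: first cell '.' (not opp) -> no flip
Dir SE: opp run (4,2), next='.' -> no flip
All flips: (3,2)

Answer: ......
WWB...
.WBB..
.BBBB.
..W...
......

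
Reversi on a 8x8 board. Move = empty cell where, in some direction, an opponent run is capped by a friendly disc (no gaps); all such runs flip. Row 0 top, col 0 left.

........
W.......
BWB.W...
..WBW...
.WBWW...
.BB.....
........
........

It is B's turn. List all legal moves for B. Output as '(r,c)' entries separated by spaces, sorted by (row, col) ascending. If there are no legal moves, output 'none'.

Answer: (0,0) (1,5) (2,5) (3,0) (3,1) (3,5) (4,0) (4,5) (5,3) (5,5)

Derivation:
(0,0): flips 1 -> legal
(0,1): no bracket -> illegal
(1,1): no bracket -> illegal
(1,2): no bracket -> illegal
(1,3): no bracket -> illegal
(1,4): no bracket -> illegal
(1,5): flips 1 -> legal
(2,3): no bracket -> illegal
(2,5): flips 2 -> legal
(3,0): flips 1 -> legal
(3,1): flips 2 -> legal
(3,5): flips 1 -> legal
(4,0): flips 1 -> legal
(4,5): flips 2 -> legal
(5,0): no bracket -> illegal
(5,3): flips 1 -> legal
(5,4): no bracket -> illegal
(5,5): flips 1 -> legal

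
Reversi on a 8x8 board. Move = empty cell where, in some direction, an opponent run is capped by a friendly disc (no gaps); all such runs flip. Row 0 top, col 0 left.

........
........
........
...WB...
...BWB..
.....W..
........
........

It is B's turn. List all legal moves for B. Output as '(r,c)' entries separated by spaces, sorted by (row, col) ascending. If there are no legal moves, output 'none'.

(2,2): no bracket -> illegal
(2,3): flips 1 -> legal
(2,4): no bracket -> illegal
(3,2): flips 1 -> legal
(3,5): no bracket -> illegal
(4,2): no bracket -> illegal
(4,6): no bracket -> illegal
(5,3): no bracket -> illegal
(5,4): flips 1 -> legal
(5,6): no bracket -> illegal
(6,4): no bracket -> illegal
(6,5): flips 1 -> legal
(6,6): no bracket -> illegal

Answer: (2,3) (3,2) (5,4) (6,5)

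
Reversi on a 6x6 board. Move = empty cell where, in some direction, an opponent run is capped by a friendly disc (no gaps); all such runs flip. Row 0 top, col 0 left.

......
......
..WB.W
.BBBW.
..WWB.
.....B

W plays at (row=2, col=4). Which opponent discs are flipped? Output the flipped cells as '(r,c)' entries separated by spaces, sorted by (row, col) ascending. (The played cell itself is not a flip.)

Answer: (2,3) (3,3)

Derivation:
Dir NW: first cell '.' (not opp) -> no flip
Dir N: first cell '.' (not opp) -> no flip
Dir NE: first cell '.' (not opp) -> no flip
Dir W: opp run (2,3) capped by W -> flip
Dir E: first cell 'W' (not opp) -> no flip
Dir SW: opp run (3,3) capped by W -> flip
Dir S: first cell 'W' (not opp) -> no flip
Dir SE: first cell '.' (not opp) -> no flip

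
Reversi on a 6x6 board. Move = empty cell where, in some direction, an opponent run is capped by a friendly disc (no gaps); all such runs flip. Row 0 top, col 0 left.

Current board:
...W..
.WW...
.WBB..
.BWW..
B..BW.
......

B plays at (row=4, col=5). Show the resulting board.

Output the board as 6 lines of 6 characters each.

Place B at (4,5); scan 8 dirs for brackets.
Dir NW: first cell '.' (not opp) -> no flip
Dir N: first cell '.' (not opp) -> no flip
Dir NE: edge -> no flip
Dir W: opp run (4,4) capped by B -> flip
Dir E: edge -> no flip
Dir SW: first cell '.' (not opp) -> no flip
Dir S: first cell '.' (not opp) -> no flip
Dir SE: edge -> no flip
All flips: (4,4)

Answer: ...W..
.WW...
.WBB..
.BWW..
B..BBB
......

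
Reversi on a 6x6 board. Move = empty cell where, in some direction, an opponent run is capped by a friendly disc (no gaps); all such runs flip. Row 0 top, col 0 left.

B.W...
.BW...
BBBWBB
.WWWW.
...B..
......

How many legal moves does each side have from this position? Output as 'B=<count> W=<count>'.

Answer: B=6 W=9

Derivation:
-- B to move --
(0,1): no bracket -> illegal
(0,3): flips 1 -> legal
(1,3): flips 3 -> legal
(1,4): no bracket -> illegal
(3,0): no bracket -> illegal
(3,5): no bracket -> illegal
(4,0): flips 1 -> legal
(4,1): flips 1 -> legal
(4,2): flips 3 -> legal
(4,4): flips 2 -> legal
(4,5): no bracket -> illegal
B mobility = 6
-- W to move --
(0,1): flips 2 -> legal
(1,0): flips 2 -> legal
(1,3): flips 1 -> legal
(1,4): flips 1 -> legal
(1,5): flips 1 -> legal
(3,0): flips 1 -> legal
(3,5): no bracket -> illegal
(4,2): no bracket -> illegal
(4,4): no bracket -> illegal
(5,2): flips 1 -> legal
(5,3): flips 1 -> legal
(5,4): flips 1 -> legal
W mobility = 9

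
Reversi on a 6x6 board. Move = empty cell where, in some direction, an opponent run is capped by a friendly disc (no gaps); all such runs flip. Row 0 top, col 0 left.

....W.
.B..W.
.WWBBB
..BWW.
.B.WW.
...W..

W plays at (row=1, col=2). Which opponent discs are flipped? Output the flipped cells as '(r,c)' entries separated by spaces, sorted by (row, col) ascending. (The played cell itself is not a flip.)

Dir NW: first cell '.' (not opp) -> no flip
Dir N: first cell '.' (not opp) -> no flip
Dir NE: first cell '.' (not opp) -> no flip
Dir W: opp run (1,1), next='.' -> no flip
Dir E: first cell '.' (not opp) -> no flip
Dir SW: first cell 'W' (not opp) -> no flip
Dir S: first cell 'W' (not opp) -> no flip
Dir SE: opp run (2,3) capped by W -> flip

Answer: (2,3)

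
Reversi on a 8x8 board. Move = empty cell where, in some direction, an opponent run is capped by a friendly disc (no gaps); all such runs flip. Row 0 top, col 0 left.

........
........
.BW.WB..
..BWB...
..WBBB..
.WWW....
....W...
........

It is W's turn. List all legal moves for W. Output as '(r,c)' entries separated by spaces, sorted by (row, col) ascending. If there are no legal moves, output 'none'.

Answer: (1,6) (2,0) (2,6) (3,1) (3,5) (4,6) (5,4) (5,5)

Derivation:
(1,0): no bracket -> illegal
(1,1): no bracket -> illegal
(1,2): no bracket -> illegal
(1,4): no bracket -> illegal
(1,5): no bracket -> illegal
(1,6): flips 3 -> legal
(2,0): flips 1 -> legal
(2,3): no bracket -> illegal
(2,6): flips 1 -> legal
(3,0): no bracket -> illegal
(3,1): flips 1 -> legal
(3,5): flips 2 -> legal
(3,6): no bracket -> illegal
(4,1): no bracket -> illegal
(4,6): flips 3 -> legal
(5,4): flips 2 -> legal
(5,5): flips 1 -> legal
(5,6): no bracket -> illegal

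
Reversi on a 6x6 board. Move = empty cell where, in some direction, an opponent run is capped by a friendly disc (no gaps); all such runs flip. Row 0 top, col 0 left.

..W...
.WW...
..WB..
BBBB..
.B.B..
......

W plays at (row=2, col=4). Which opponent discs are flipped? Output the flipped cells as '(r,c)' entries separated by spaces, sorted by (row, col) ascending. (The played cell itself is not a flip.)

Answer: (2,3)

Derivation:
Dir NW: first cell '.' (not opp) -> no flip
Dir N: first cell '.' (not opp) -> no flip
Dir NE: first cell '.' (not opp) -> no flip
Dir W: opp run (2,3) capped by W -> flip
Dir E: first cell '.' (not opp) -> no flip
Dir SW: opp run (3,3), next='.' -> no flip
Dir S: first cell '.' (not opp) -> no flip
Dir SE: first cell '.' (not opp) -> no flip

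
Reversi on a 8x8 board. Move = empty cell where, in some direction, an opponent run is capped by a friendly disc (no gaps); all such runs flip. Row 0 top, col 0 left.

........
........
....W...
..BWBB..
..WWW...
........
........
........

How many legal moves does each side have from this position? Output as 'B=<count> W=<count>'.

Answer: B=5 W=7

Derivation:
-- B to move --
(1,3): flips 1 -> legal
(1,4): flips 1 -> legal
(1,5): no bracket -> illegal
(2,2): no bracket -> illegal
(2,3): no bracket -> illegal
(2,5): no bracket -> illegal
(3,1): no bracket -> illegal
(4,1): no bracket -> illegal
(4,5): no bracket -> illegal
(5,1): no bracket -> illegal
(5,2): flips 2 -> legal
(5,3): flips 1 -> legal
(5,4): flips 2 -> legal
(5,5): no bracket -> illegal
B mobility = 5
-- W to move --
(2,1): flips 1 -> legal
(2,2): flips 1 -> legal
(2,3): no bracket -> illegal
(2,5): flips 1 -> legal
(2,6): flips 1 -> legal
(3,1): flips 1 -> legal
(3,6): flips 2 -> legal
(4,1): no bracket -> illegal
(4,5): no bracket -> illegal
(4,6): flips 1 -> legal
W mobility = 7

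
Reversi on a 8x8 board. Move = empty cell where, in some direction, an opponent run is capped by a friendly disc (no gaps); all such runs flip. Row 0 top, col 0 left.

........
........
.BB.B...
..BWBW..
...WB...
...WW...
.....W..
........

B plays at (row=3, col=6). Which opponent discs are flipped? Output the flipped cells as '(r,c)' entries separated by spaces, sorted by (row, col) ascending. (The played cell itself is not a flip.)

Dir NW: first cell '.' (not opp) -> no flip
Dir N: first cell '.' (not opp) -> no flip
Dir NE: first cell '.' (not opp) -> no flip
Dir W: opp run (3,5) capped by B -> flip
Dir E: first cell '.' (not opp) -> no flip
Dir SW: first cell '.' (not opp) -> no flip
Dir S: first cell '.' (not opp) -> no flip
Dir SE: first cell '.' (not opp) -> no flip

Answer: (3,5)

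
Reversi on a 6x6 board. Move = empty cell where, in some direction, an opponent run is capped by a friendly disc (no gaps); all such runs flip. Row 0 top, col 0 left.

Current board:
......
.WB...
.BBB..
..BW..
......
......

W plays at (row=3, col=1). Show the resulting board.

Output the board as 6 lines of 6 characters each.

Answer: ......
.WB...
.WBB..
.WWW..
......
......

Derivation:
Place W at (3,1); scan 8 dirs for brackets.
Dir NW: first cell '.' (not opp) -> no flip
Dir N: opp run (2,1) capped by W -> flip
Dir NE: opp run (2,2), next='.' -> no flip
Dir W: first cell '.' (not opp) -> no flip
Dir E: opp run (3,2) capped by W -> flip
Dir SW: first cell '.' (not opp) -> no flip
Dir S: first cell '.' (not opp) -> no flip
Dir SE: first cell '.' (not opp) -> no flip
All flips: (2,1) (3,2)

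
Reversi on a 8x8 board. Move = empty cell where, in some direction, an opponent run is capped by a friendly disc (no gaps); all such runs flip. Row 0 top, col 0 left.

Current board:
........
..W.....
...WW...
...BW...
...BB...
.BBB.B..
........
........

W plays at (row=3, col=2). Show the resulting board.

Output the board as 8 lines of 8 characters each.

Place W at (3,2); scan 8 dirs for brackets.
Dir NW: first cell '.' (not opp) -> no flip
Dir N: first cell '.' (not opp) -> no flip
Dir NE: first cell 'W' (not opp) -> no flip
Dir W: first cell '.' (not opp) -> no flip
Dir E: opp run (3,3) capped by W -> flip
Dir SW: first cell '.' (not opp) -> no flip
Dir S: first cell '.' (not opp) -> no flip
Dir SE: opp run (4,3), next='.' -> no flip
All flips: (3,3)

Answer: ........
..W.....
...WW...
..WWW...
...BB...
.BBB.B..
........
........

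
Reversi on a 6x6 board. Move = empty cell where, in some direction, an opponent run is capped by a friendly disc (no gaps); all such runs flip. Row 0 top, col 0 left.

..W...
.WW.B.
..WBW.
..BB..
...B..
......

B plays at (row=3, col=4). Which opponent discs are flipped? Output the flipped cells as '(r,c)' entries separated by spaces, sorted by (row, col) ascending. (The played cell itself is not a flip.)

Answer: (2,4)

Derivation:
Dir NW: first cell 'B' (not opp) -> no flip
Dir N: opp run (2,4) capped by B -> flip
Dir NE: first cell '.' (not opp) -> no flip
Dir W: first cell 'B' (not opp) -> no flip
Dir E: first cell '.' (not opp) -> no flip
Dir SW: first cell 'B' (not opp) -> no flip
Dir S: first cell '.' (not opp) -> no flip
Dir SE: first cell '.' (not opp) -> no flip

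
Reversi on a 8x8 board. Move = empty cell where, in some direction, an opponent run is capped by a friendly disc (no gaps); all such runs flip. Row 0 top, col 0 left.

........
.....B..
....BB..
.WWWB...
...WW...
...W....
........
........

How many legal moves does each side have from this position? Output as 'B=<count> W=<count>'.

-- B to move --
(2,0): no bracket -> illegal
(2,1): no bracket -> illegal
(2,2): no bracket -> illegal
(2,3): no bracket -> illegal
(3,0): flips 3 -> legal
(3,5): no bracket -> illegal
(4,0): no bracket -> illegal
(4,1): no bracket -> illegal
(4,2): flips 1 -> legal
(4,5): no bracket -> illegal
(5,2): flips 1 -> legal
(5,4): flips 1 -> legal
(5,5): no bracket -> illegal
(6,2): no bracket -> illegal
(6,3): no bracket -> illegal
(6,4): no bracket -> illegal
B mobility = 4
-- W to move --
(0,4): no bracket -> illegal
(0,5): no bracket -> illegal
(0,6): flips 2 -> legal
(1,3): no bracket -> illegal
(1,4): flips 2 -> legal
(1,6): flips 2 -> legal
(2,3): no bracket -> illegal
(2,6): no bracket -> illegal
(3,5): flips 1 -> legal
(3,6): no bracket -> illegal
(4,5): no bracket -> illegal
W mobility = 4

Answer: B=4 W=4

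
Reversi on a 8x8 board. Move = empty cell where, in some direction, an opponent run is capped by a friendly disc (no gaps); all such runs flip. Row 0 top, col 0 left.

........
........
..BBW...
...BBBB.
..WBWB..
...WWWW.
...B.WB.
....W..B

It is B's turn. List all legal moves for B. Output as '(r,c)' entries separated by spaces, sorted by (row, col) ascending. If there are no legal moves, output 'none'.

(1,3): flips 1 -> legal
(1,4): flips 1 -> legal
(1,5): flips 1 -> legal
(2,5): flips 1 -> legal
(3,1): no bracket -> illegal
(3,2): no bracket -> illegal
(4,1): flips 1 -> legal
(4,6): flips 1 -> legal
(4,7): no bracket -> illegal
(5,1): flips 1 -> legal
(5,2): no bracket -> illegal
(5,7): no bracket -> illegal
(6,2): flips 2 -> legal
(6,4): flips 3 -> legal
(6,7): flips 1 -> legal
(7,3): no bracket -> illegal
(7,5): flips 2 -> legal
(7,6): flips 2 -> legal

Answer: (1,3) (1,4) (1,5) (2,5) (4,1) (4,6) (5,1) (6,2) (6,4) (6,7) (7,5) (7,6)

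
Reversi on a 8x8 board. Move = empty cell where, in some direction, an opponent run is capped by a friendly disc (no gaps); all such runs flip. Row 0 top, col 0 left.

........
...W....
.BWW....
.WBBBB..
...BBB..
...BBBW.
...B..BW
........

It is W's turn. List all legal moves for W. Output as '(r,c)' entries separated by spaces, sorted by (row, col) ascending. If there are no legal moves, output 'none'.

(1,0): no bracket -> illegal
(1,1): flips 1 -> legal
(1,2): no bracket -> illegal
(2,0): flips 1 -> legal
(2,4): no bracket -> illegal
(2,5): no bracket -> illegal
(2,6): no bracket -> illegal
(3,0): no bracket -> illegal
(3,6): flips 4 -> legal
(4,1): flips 1 -> legal
(4,2): flips 1 -> legal
(4,6): no bracket -> illegal
(5,2): flips 3 -> legal
(5,7): no bracket -> illegal
(6,2): no bracket -> illegal
(6,4): no bracket -> illegal
(6,5): flips 1 -> legal
(7,2): no bracket -> illegal
(7,3): flips 4 -> legal
(7,4): no bracket -> illegal
(7,5): no bracket -> illegal
(7,6): flips 1 -> legal
(7,7): flips 4 -> legal

Answer: (1,1) (2,0) (3,6) (4,1) (4,2) (5,2) (6,5) (7,3) (7,6) (7,7)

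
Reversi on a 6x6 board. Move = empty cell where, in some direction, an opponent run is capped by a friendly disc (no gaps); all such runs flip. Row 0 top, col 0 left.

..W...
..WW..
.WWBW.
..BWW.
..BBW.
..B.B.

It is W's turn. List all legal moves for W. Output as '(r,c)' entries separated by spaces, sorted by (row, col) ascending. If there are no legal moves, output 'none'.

Answer: (3,1) (4,1) (5,1) (5,3)

Derivation:
(1,4): no bracket -> illegal
(3,1): flips 1 -> legal
(4,1): flips 2 -> legal
(4,5): no bracket -> illegal
(5,1): flips 1 -> legal
(5,3): flips 1 -> legal
(5,5): no bracket -> illegal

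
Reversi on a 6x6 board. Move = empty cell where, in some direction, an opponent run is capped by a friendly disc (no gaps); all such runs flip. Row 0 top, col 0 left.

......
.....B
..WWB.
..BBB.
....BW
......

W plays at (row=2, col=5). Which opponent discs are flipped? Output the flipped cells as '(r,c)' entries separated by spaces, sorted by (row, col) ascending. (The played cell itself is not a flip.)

Answer: (2,4)

Derivation:
Dir NW: first cell '.' (not opp) -> no flip
Dir N: opp run (1,5), next='.' -> no flip
Dir NE: edge -> no flip
Dir W: opp run (2,4) capped by W -> flip
Dir E: edge -> no flip
Dir SW: opp run (3,4), next='.' -> no flip
Dir S: first cell '.' (not opp) -> no flip
Dir SE: edge -> no flip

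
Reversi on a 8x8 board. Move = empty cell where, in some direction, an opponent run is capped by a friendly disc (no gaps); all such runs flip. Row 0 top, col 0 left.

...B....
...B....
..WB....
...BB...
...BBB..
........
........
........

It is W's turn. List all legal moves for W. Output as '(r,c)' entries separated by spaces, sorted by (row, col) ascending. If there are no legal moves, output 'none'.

(0,2): no bracket -> illegal
(0,4): flips 1 -> legal
(1,2): no bracket -> illegal
(1,4): no bracket -> illegal
(2,4): flips 1 -> legal
(2,5): no bracket -> illegal
(3,2): no bracket -> illegal
(3,5): no bracket -> illegal
(3,6): no bracket -> illegal
(4,2): no bracket -> illegal
(4,6): no bracket -> illegal
(5,2): no bracket -> illegal
(5,3): no bracket -> illegal
(5,4): no bracket -> illegal
(5,5): flips 2 -> legal
(5,6): no bracket -> illegal

Answer: (0,4) (2,4) (5,5)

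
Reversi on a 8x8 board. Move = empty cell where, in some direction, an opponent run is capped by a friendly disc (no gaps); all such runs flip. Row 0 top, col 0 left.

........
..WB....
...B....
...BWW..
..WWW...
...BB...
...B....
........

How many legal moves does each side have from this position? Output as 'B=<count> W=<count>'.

Answer: B=10 W=9

Derivation:
-- B to move --
(0,1): flips 1 -> legal
(0,2): no bracket -> illegal
(0,3): no bracket -> illegal
(1,1): flips 1 -> legal
(2,1): no bracket -> illegal
(2,2): no bracket -> illegal
(2,4): flips 2 -> legal
(2,5): no bracket -> illegal
(2,6): flips 2 -> legal
(3,1): flips 1 -> legal
(3,2): flips 1 -> legal
(3,6): flips 2 -> legal
(4,1): no bracket -> illegal
(4,5): flips 1 -> legal
(4,6): no bracket -> illegal
(5,1): flips 1 -> legal
(5,2): no bracket -> illegal
(5,5): flips 1 -> legal
B mobility = 10
-- W to move --
(0,2): no bracket -> illegal
(0,3): flips 3 -> legal
(0,4): no bracket -> illegal
(1,4): flips 1 -> legal
(2,2): flips 1 -> legal
(2,4): flips 1 -> legal
(3,2): flips 1 -> legal
(4,5): no bracket -> illegal
(5,2): no bracket -> illegal
(5,5): no bracket -> illegal
(6,2): flips 1 -> legal
(6,4): flips 2 -> legal
(6,5): flips 1 -> legal
(7,2): no bracket -> illegal
(7,3): flips 2 -> legal
(7,4): no bracket -> illegal
W mobility = 9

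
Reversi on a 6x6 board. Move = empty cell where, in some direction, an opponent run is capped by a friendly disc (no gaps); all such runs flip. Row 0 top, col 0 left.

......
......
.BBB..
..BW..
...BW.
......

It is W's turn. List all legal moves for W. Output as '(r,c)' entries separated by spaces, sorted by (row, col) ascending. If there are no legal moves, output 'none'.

(1,0): no bracket -> illegal
(1,1): flips 1 -> legal
(1,2): no bracket -> illegal
(1,3): flips 1 -> legal
(1,4): no bracket -> illegal
(2,0): no bracket -> illegal
(2,4): no bracket -> illegal
(3,0): no bracket -> illegal
(3,1): flips 1 -> legal
(3,4): no bracket -> illegal
(4,1): no bracket -> illegal
(4,2): flips 1 -> legal
(5,2): no bracket -> illegal
(5,3): flips 1 -> legal
(5,4): no bracket -> illegal

Answer: (1,1) (1,3) (3,1) (4,2) (5,3)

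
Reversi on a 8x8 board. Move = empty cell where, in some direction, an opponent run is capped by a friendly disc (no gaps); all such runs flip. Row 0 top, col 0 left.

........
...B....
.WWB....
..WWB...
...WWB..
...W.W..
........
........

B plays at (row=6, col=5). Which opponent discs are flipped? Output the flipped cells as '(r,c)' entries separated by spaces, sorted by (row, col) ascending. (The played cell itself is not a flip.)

Answer: (5,5)

Derivation:
Dir NW: first cell '.' (not opp) -> no flip
Dir N: opp run (5,5) capped by B -> flip
Dir NE: first cell '.' (not opp) -> no flip
Dir W: first cell '.' (not opp) -> no flip
Dir E: first cell '.' (not opp) -> no flip
Dir SW: first cell '.' (not opp) -> no flip
Dir S: first cell '.' (not opp) -> no flip
Dir SE: first cell '.' (not opp) -> no flip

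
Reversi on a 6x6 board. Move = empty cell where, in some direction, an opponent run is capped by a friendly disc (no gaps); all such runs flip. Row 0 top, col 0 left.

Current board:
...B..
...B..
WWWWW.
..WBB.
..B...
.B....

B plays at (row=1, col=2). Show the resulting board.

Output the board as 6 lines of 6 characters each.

Answer: ...B..
..BB..
WWBBW.
..BBB.
..B...
.B....

Derivation:
Place B at (1,2); scan 8 dirs for brackets.
Dir NW: first cell '.' (not opp) -> no flip
Dir N: first cell '.' (not opp) -> no flip
Dir NE: first cell 'B' (not opp) -> no flip
Dir W: first cell '.' (not opp) -> no flip
Dir E: first cell 'B' (not opp) -> no flip
Dir SW: opp run (2,1), next='.' -> no flip
Dir S: opp run (2,2) (3,2) capped by B -> flip
Dir SE: opp run (2,3) capped by B -> flip
All flips: (2,2) (2,3) (3,2)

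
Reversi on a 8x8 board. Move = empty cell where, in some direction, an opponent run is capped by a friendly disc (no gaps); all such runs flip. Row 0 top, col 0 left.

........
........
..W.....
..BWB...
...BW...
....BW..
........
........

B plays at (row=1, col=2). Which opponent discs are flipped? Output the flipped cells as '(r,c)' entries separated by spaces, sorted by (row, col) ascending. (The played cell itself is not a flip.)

Dir NW: first cell '.' (not opp) -> no flip
Dir N: first cell '.' (not opp) -> no flip
Dir NE: first cell '.' (not opp) -> no flip
Dir W: first cell '.' (not opp) -> no flip
Dir E: first cell '.' (not opp) -> no flip
Dir SW: first cell '.' (not opp) -> no flip
Dir S: opp run (2,2) capped by B -> flip
Dir SE: first cell '.' (not opp) -> no flip

Answer: (2,2)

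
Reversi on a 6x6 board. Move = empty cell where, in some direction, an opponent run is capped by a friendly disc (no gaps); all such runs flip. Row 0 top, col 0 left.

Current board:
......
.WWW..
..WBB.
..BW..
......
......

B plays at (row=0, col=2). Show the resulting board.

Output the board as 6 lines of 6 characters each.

Place B at (0,2); scan 8 dirs for brackets.
Dir NW: edge -> no flip
Dir N: edge -> no flip
Dir NE: edge -> no flip
Dir W: first cell '.' (not opp) -> no flip
Dir E: first cell '.' (not opp) -> no flip
Dir SW: opp run (1,1), next='.' -> no flip
Dir S: opp run (1,2) (2,2) capped by B -> flip
Dir SE: opp run (1,3) capped by B -> flip
All flips: (1,2) (1,3) (2,2)

Answer: ..B...
.WBB..
..BBB.
..BW..
......
......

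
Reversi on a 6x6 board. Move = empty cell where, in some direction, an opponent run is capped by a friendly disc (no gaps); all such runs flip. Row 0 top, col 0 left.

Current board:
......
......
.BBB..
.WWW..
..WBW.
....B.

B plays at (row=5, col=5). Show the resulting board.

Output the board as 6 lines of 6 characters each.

Answer: ......
......
.BBB..
.WWB..
..WBB.
....BB

Derivation:
Place B at (5,5); scan 8 dirs for brackets.
Dir NW: opp run (4,4) (3,3) capped by B -> flip
Dir N: first cell '.' (not opp) -> no flip
Dir NE: edge -> no flip
Dir W: first cell 'B' (not opp) -> no flip
Dir E: edge -> no flip
Dir SW: edge -> no flip
Dir S: edge -> no flip
Dir SE: edge -> no flip
All flips: (3,3) (4,4)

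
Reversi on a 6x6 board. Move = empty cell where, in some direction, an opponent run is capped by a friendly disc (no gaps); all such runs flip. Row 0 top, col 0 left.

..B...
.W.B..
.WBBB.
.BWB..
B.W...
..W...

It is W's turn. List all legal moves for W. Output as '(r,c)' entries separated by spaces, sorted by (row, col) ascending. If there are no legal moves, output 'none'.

(0,1): no bracket -> illegal
(0,3): no bracket -> illegal
(0,4): no bracket -> illegal
(1,2): flips 1 -> legal
(1,4): flips 1 -> legal
(1,5): flips 2 -> legal
(2,0): flips 1 -> legal
(2,5): flips 3 -> legal
(3,0): flips 1 -> legal
(3,4): flips 1 -> legal
(3,5): no bracket -> illegal
(4,1): flips 1 -> legal
(4,3): no bracket -> illegal
(4,4): flips 2 -> legal
(5,0): no bracket -> illegal
(5,1): no bracket -> illegal

Answer: (1,2) (1,4) (1,5) (2,0) (2,5) (3,0) (3,4) (4,1) (4,4)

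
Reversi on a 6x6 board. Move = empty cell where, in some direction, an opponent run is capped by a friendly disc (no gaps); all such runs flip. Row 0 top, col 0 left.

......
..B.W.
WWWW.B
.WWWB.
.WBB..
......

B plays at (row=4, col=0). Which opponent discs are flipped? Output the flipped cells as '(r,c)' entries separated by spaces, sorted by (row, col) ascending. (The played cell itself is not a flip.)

Answer: (4,1)

Derivation:
Dir NW: edge -> no flip
Dir N: first cell '.' (not opp) -> no flip
Dir NE: opp run (3,1) (2,2), next='.' -> no flip
Dir W: edge -> no flip
Dir E: opp run (4,1) capped by B -> flip
Dir SW: edge -> no flip
Dir S: first cell '.' (not opp) -> no flip
Dir SE: first cell '.' (not opp) -> no flip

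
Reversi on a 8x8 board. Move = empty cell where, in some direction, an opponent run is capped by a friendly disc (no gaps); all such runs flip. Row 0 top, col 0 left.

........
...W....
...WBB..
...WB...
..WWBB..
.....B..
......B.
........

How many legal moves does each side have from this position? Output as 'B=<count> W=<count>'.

-- B to move --
(0,2): flips 1 -> legal
(0,3): no bracket -> illegal
(0,4): no bracket -> illegal
(1,2): flips 1 -> legal
(1,4): no bracket -> illegal
(2,2): flips 2 -> legal
(3,1): no bracket -> illegal
(3,2): flips 1 -> legal
(4,1): flips 2 -> legal
(5,1): flips 2 -> legal
(5,2): flips 1 -> legal
(5,3): no bracket -> illegal
(5,4): no bracket -> illegal
B mobility = 7
-- W to move --
(1,4): no bracket -> illegal
(1,5): flips 1 -> legal
(1,6): flips 2 -> legal
(2,6): flips 2 -> legal
(3,5): flips 2 -> legal
(3,6): no bracket -> illegal
(4,6): flips 2 -> legal
(5,3): no bracket -> illegal
(5,4): no bracket -> illegal
(5,6): flips 2 -> legal
(5,7): no bracket -> illegal
(6,4): no bracket -> illegal
(6,5): no bracket -> illegal
(6,7): no bracket -> illegal
(7,5): no bracket -> illegal
(7,6): no bracket -> illegal
(7,7): flips 3 -> legal
W mobility = 7

Answer: B=7 W=7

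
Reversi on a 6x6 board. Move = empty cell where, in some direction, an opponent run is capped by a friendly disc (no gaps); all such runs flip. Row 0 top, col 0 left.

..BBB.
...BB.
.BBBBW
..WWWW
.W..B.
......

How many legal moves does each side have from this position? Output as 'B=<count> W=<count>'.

-- B to move --
(1,5): no bracket -> illegal
(3,0): no bracket -> illegal
(3,1): no bracket -> illegal
(4,0): no bracket -> illegal
(4,2): flips 2 -> legal
(4,3): flips 2 -> legal
(4,5): flips 1 -> legal
(5,0): flips 2 -> legal
(5,1): no bracket -> illegal
(5,2): no bracket -> illegal
B mobility = 4
-- W to move --
(0,1): no bracket -> illegal
(0,5): flips 2 -> legal
(1,0): flips 1 -> legal
(1,1): flips 1 -> legal
(1,2): flips 2 -> legal
(1,5): flips 1 -> legal
(2,0): flips 4 -> legal
(3,0): no bracket -> illegal
(3,1): no bracket -> illegal
(4,3): no bracket -> illegal
(4,5): no bracket -> illegal
(5,3): flips 1 -> legal
(5,4): flips 1 -> legal
(5,5): flips 1 -> legal
W mobility = 9

Answer: B=4 W=9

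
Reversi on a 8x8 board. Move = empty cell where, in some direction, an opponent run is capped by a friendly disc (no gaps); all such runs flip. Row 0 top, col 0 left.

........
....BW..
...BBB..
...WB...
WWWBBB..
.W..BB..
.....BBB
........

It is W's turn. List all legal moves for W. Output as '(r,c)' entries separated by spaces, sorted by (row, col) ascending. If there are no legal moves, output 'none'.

Answer: (1,3) (3,5) (4,6) (5,3) (7,7)

Derivation:
(0,3): no bracket -> illegal
(0,4): no bracket -> illegal
(0,5): no bracket -> illegal
(1,2): no bracket -> illegal
(1,3): flips 2 -> legal
(1,6): no bracket -> illegal
(2,2): no bracket -> illegal
(2,6): no bracket -> illegal
(3,2): no bracket -> illegal
(3,5): flips 2 -> legal
(3,6): no bracket -> illegal
(4,6): flips 3 -> legal
(5,2): no bracket -> illegal
(5,3): flips 1 -> legal
(5,6): no bracket -> illegal
(5,7): no bracket -> illegal
(6,3): no bracket -> illegal
(6,4): no bracket -> illegal
(7,4): no bracket -> illegal
(7,5): no bracket -> illegal
(7,6): no bracket -> illegal
(7,7): flips 3 -> legal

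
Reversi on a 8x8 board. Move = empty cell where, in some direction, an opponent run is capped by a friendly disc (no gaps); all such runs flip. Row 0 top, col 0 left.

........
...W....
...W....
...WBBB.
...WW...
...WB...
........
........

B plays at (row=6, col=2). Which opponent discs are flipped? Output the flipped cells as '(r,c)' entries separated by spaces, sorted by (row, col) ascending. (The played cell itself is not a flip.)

Answer: (4,4) (5,3)

Derivation:
Dir NW: first cell '.' (not opp) -> no flip
Dir N: first cell '.' (not opp) -> no flip
Dir NE: opp run (5,3) (4,4) capped by B -> flip
Dir W: first cell '.' (not opp) -> no flip
Dir E: first cell '.' (not opp) -> no flip
Dir SW: first cell '.' (not opp) -> no flip
Dir S: first cell '.' (not opp) -> no flip
Dir SE: first cell '.' (not opp) -> no flip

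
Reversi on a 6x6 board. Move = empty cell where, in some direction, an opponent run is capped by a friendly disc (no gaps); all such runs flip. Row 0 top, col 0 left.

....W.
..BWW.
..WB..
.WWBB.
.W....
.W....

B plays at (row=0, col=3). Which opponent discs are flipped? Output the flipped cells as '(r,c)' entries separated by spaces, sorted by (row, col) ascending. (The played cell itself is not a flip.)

Answer: (1,3)

Derivation:
Dir NW: edge -> no flip
Dir N: edge -> no flip
Dir NE: edge -> no flip
Dir W: first cell '.' (not opp) -> no flip
Dir E: opp run (0,4), next='.' -> no flip
Dir SW: first cell 'B' (not opp) -> no flip
Dir S: opp run (1,3) capped by B -> flip
Dir SE: opp run (1,4), next='.' -> no flip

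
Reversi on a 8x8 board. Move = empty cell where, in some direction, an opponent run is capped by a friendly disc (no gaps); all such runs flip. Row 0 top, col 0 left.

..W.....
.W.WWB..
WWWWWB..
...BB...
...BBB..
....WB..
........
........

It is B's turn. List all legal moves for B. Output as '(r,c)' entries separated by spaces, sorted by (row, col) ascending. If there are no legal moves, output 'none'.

Answer: (0,0) (0,3) (0,4) (1,2) (5,3) (6,3) (6,4) (6,5)

Derivation:
(0,0): flips 2 -> legal
(0,1): no bracket -> illegal
(0,3): flips 3 -> legal
(0,4): flips 2 -> legal
(0,5): no bracket -> illegal
(1,0): no bracket -> illegal
(1,2): flips 3 -> legal
(3,0): no bracket -> illegal
(3,1): no bracket -> illegal
(3,2): no bracket -> illegal
(3,5): no bracket -> illegal
(5,3): flips 1 -> legal
(6,3): flips 1 -> legal
(6,4): flips 1 -> legal
(6,5): flips 1 -> legal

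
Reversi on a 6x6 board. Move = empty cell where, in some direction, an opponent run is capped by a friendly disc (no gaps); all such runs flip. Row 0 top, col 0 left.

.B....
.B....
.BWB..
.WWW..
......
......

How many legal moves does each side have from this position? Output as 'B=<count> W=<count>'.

-- B to move --
(1,2): no bracket -> illegal
(1,3): no bracket -> illegal
(2,0): no bracket -> illegal
(2,4): no bracket -> illegal
(3,0): no bracket -> illegal
(3,4): no bracket -> illegal
(4,0): no bracket -> illegal
(4,1): flips 2 -> legal
(4,2): no bracket -> illegal
(4,3): flips 2 -> legal
(4,4): flips 2 -> legal
B mobility = 3
-- W to move --
(0,0): flips 1 -> legal
(0,2): no bracket -> illegal
(1,0): flips 1 -> legal
(1,2): no bracket -> illegal
(1,3): flips 1 -> legal
(1,4): flips 1 -> legal
(2,0): flips 1 -> legal
(2,4): flips 1 -> legal
(3,0): no bracket -> illegal
(3,4): no bracket -> illegal
W mobility = 6

Answer: B=3 W=6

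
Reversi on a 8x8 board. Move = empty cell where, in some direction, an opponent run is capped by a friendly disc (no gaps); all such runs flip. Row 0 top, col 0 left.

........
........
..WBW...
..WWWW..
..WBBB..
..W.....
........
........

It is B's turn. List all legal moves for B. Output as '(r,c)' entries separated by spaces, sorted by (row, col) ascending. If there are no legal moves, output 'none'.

(1,1): flips 2 -> legal
(1,2): no bracket -> illegal
(1,3): no bracket -> illegal
(1,4): flips 2 -> legal
(1,5): no bracket -> illegal
(2,1): flips 2 -> legal
(2,5): flips 3 -> legal
(2,6): flips 1 -> legal
(3,1): no bracket -> illegal
(3,6): no bracket -> illegal
(4,1): flips 2 -> legal
(4,6): no bracket -> illegal
(5,1): no bracket -> illegal
(5,3): no bracket -> illegal
(6,1): flips 1 -> legal
(6,2): no bracket -> illegal
(6,3): no bracket -> illegal

Answer: (1,1) (1,4) (2,1) (2,5) (2,6) (4,1) (6,1)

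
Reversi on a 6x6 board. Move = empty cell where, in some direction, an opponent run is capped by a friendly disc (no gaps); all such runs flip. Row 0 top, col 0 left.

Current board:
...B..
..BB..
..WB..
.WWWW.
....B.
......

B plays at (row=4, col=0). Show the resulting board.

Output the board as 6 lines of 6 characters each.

Place B at (4,0); scan 8 dirs for brackets.
Dir NW: edge -> no flip
Dir N: first cell '.' (not opp) -> no flip
Dir NE: opp run (3,1) (2,2) capped by B -> flip
Dir W: edge -> no flip
Dir E: first cell '.' (not opp) -> no flip
Dir SW: edge -> no flip
Dir S: first cell '.' (not opp) -> no flip
Dir SE: first cell '.' (not opp) -> no flip
All flips: (2,2) (3,1)

Answer: ...B..
..BB..
..BB..
.BWWW.
B...B.
......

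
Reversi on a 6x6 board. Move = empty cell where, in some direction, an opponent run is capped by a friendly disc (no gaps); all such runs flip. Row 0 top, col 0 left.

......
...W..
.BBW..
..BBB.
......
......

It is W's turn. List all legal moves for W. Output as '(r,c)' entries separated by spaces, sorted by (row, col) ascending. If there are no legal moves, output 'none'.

(1,0): no bracket -> illegal
(1,1): no bracket -> illegal
(1,2): no bracket -> illegal
(2,0): flips 2 -> legal
(2,4): no bracket -> illegal
(2,5): no bracket -> illegal
(3,0): no bracket -> illegal
(3,1): flips 1 -> legal
(3,5): no bracket -> illegal
(4,1): flips 1 -> legal
(4,2): no bracket -> illegal
(4,3): flips 1 -> legal
(4,4): no bracket -> illegal
(4,5): flips 1 -> legal

Answer: (2,0) (3,1) (4,1) (4,3) (4,5)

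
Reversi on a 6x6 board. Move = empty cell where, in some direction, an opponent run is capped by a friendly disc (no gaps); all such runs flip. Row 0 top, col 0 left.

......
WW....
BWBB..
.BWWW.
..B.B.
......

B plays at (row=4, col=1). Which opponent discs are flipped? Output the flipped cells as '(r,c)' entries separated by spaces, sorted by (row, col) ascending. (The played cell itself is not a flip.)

Answer: (3,2)

Derivation:
Dir NW: first cell '.' (not opp) -> no flip
Dir N: first cell 'B' (not opp) -> no flip
Dir NE: opp run (3,2) capped by B -> flip
Dir W: first cell '.' (not opp) -> no flip
Dir E: first cell 'B' (not opp) -> no flip
Dir SW: first cell '.' (not opp) -> no flip
Dir S: first cell '.' (not opp) -> no flip
Dir SE: first cell '.' (not opp) -> no flip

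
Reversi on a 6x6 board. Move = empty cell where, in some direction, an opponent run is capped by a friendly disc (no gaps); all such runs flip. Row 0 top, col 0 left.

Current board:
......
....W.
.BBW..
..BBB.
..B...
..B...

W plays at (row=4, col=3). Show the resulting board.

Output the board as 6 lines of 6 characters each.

Answer: ......
....W.
.BBW..
..BWB.
..BW..
..B...

Derivation:
Place W at (4,3); scan 8 dirs for brackets.
Dir NW: opp run (3,2) (2,1), next='.' -> no flip
Dir N: opp run (3,3) capped by W -> flip
Dir NE: opp run (3,4), next='.' -> no flip
Dir W: opp run (4,2), next='.' -> no flip
Dir E: first cell '.' (not opp) -> no flip
Dir SW: opp run (5,2), next=edge -> no flip
Dir S: first cell '.' (not opp) -> no flip
Dir SE: first cell '.' (not opp) -> no flip
All flips: (3,3)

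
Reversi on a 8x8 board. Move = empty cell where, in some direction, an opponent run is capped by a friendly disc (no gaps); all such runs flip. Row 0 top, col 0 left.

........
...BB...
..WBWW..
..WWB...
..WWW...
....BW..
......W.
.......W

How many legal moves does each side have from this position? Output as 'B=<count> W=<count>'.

-- B to move --
(1,1): no bracket -> illegal
(1,2): no bracket -> illegal
(1,5): no bracket -> illegal
(1,6): flips 1 -> legal
(2,1): flips 3 -> legal
(2,6): flips 2 -> legal
(3,1): flips 3 -> legal
(3,5): flips 1 -> legal
(3,6): flips 1 -> legal
(4,1): flips 1 -> legal
(4,5): no bracket -> illegal
(4,6): no bracket -> illegal
(5,1): no bracket -> illegal
(5,2): flips 1 -> legal
(5,3): flips 2 -> legal
(5,6): flips 1 -> legal
(5,7): no bracket -> illegal
(6,4): no bracket -> illegal
(6,5): no bracket -> illegal
(6,7): no bracket -> illegal
(7,5): no bracket -> illegal
(7,6): no bracket -> illegal
B mobility = 10
-- W to move --
(0,2): flips 1 -> legal
(0,3): flips 3 -> legal
(0,4): flips 2 -> legal
(0,5): flips 2 -> legal
(1,2): no bracket -> illegal
(1,5): no bracket -> illegal
(3,5): flips 1 -> legal
(4,5): no bracket -> illegal
(5,3): flips 1 -> legal
(6,3): no bracket -> illegal
(6,4): flips 1 -> legal
(6,5): flips 1 -> legal
W mobility = 8

Answer: B=10 W=8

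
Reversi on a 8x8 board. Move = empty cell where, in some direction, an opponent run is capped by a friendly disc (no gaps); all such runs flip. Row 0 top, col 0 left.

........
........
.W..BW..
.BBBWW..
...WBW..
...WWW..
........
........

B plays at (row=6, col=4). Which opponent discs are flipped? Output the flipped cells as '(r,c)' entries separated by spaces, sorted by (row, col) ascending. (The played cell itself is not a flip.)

Answer: (5,4)

Derivation:
Dir NW: opp run (5,3), next='.' -> no flip
Dir N: opp run (5,4) capped by B -> flip
Dir NE: opp run (5,5), next='.' -> no flip
Dir W: first cell '.' (not opp) -> no flip
Dir E: first cell '.' (not opp) -> no flip
Dir SW: first cell '.' (not opp) -> no flip
Dir S: first cell '.' (not opp) -> no flip
Dir SE: first cell '.' (not opp) -> no flip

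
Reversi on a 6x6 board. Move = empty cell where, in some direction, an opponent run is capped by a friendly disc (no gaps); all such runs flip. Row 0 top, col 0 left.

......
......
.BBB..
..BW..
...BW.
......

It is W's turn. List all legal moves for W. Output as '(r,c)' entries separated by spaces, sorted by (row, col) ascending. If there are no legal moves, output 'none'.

Answer: (1,1) (1,3) (3,1) (4,2) (5,3)

Derivation:
(1,0): no bracket -> illegal
(1,1): flips 1 -> legal
(1,2): no bracket -> illegal
(1,3): flips 1 -> legal
(1,4): no bracket -> illegal
(2,0): no bracket -> illegal
(2,4): no bracket -> illegal
(3,0): no bracket -> illegal
(3,1): flips 1 -> legal
(3,4): no bracket -> illegal
(4,1): no bracket -> illegal
(4,2): flips 1 -> legal
(5,2): no bracket -> illegal
(5,3): flips 1 -> legal
(5,4): no bracket -> illegal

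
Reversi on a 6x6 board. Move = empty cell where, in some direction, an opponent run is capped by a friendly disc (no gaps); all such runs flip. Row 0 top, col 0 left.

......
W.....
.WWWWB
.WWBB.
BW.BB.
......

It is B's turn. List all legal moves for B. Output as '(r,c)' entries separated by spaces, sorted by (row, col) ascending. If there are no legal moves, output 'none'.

Answer: (1,1) (1,2) (1,3) (1,4) (1,5) (2,0) (3,0) (4,2)

Derivation:
(0,0): no bracket -> illegal
(0,1): no bracket -> illegal
(1,1): flips 1 -> legal
(1,2): flips 1 -> legal
(1,3): flips 3 -> legal
(1,4): flips 1 -> legal
(1,5): flips 1 -> legal
(2,0): flips 4 -> legal
(3,0): flips 2 -> legal
(3,5): no bracket -> illegal
(4,2): flips 1 -> legal
(5,0): no bracket -> illegal
(5,1): no bracket -> illegal
(5,2): no bracket -> illegal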